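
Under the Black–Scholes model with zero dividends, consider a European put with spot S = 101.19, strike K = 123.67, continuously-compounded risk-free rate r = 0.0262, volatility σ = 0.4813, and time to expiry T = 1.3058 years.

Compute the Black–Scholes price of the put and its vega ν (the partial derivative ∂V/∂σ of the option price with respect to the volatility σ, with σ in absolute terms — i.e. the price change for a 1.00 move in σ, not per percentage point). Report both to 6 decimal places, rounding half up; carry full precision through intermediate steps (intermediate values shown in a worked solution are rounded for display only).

price = 34.126942
ν = 46.112747

σ√T = 0.4813·√1.3058 = 0.549989
d₁ = (ln(S/K) + (r+σ²/2)T) / (σ√T) = (ln(101.19/123.67) + (0.0262+0.4813²/2)·1.3058) / 0.549989 = (-0.200617 + 0.185456) / 0.549989 = -0.027566
d₂ = d₁ − σ√T = -0.027566 − 0.549989 = -0.577555
e^{−rT} = e^{−0.0262·1.3058} = 0.966367
N(−d₁) = 0.510996,  N(−d₂) = 0.718218
Put price V = K·e^{−rT}·N(−d₂) − S·N(−d₁) = 85.834593 − 51.707651 = 34.126942
φ(d₁) = (1/√(2π))·e^{−d₁²/2} = 0.398791
ν = S·φ(d₁)·√T = 46.112747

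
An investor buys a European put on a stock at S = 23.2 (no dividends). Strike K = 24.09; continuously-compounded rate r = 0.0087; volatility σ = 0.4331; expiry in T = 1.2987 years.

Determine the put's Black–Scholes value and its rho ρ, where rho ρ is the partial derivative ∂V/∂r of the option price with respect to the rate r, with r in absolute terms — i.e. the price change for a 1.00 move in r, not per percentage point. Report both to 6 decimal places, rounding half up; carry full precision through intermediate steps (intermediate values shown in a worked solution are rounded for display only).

σ√T = 0.4331·√1.2987 = 0.493563
d₁ = (ln(S/K) + (r+σ²/2)T) / (σ√T) = (ln(23.2/24.09) + (0.0087+0.4331²/2)·1.2987) / 0.493563 = (-0.037645 + 0.133101) / 0.493563 = 0.193403
d₂ = d₁ − σ√T = 0.193403 − 0.493563 = -0.300160
e^{−rT} = e^{−0.0087·1.2987} = 0.988765
N(−d₁) = 0.423322,  N(−d₂) = 0.617973
Put price V = K·e^{−rT}·N(−d₂) − S·N(−d₁) = 14.719703 − 9.821067 = 4.898637
ρ = −K·T·e^{−rT}·N(−d₂) = -19.116479

price = 4.898637
ρ = -19.116479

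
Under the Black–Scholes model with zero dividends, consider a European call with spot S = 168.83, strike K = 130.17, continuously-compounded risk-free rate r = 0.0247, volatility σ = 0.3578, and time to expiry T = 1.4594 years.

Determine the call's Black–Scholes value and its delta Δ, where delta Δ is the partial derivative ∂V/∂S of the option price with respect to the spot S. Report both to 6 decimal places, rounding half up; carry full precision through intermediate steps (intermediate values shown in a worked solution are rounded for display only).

σ√T = 0.3578·√1.4594 = 0.432243
d₁ = (ln(S/K) + (r+σ²/2)T) / (σ√T) = (ln(168.83/130.17) + (0.0247+0.3578²/2)·1.4594) / 0.432243 = (0.260051 + 0.129464) / 0.432243 = 0.901149
d₂ = d₁ − σ√T = 0.901149 − 0.432243 = 0.468907
e^{−rT} = e^{−0.0247·1.4594} = 0.964595
N(d₁) = 0.816245,  N(d₂) = 0.680432
Call price V = S·N(d₁) − K·e^{−rT}·N(d₂) = 137.806725 − 85.435903 = 52.370822
Δ = N(d₁) = 0.816245

price = 52.370822
Δ = 0.816245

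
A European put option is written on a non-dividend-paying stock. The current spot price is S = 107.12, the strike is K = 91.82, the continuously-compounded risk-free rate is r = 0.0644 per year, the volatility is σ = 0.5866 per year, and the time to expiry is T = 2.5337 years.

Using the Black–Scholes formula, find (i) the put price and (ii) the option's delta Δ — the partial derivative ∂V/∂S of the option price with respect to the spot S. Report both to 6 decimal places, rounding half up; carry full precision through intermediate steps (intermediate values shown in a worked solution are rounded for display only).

σ√T = 0.5866·√2.5337 = 0.933726
d₁ = (ln(S/K) + (r+σ²/2)T) / (σ√T) = (ln(107.12/91.82) + (0.0644+0.5866²/2)·2.5337) / 0.933726 = (0.154120 + 0.599093) / 0.933726 = 0.806673
d₂ = d₁ − σ√T = 0.806673 − 0.933726 = -0.127053
e^{−rT} = e^{−0.0644·2.5337} = 0.849447
N(−d₁) = 0.209927,  N(−d₂) = 0.550551
Put price V = K·e^{−rT}·N(−d₂) − S·N(−d₁) = 42.940856 − 22.487413 = 20.453442
Δ = −N(−d₁) = -0.209927

price = 20.453442
Δ = -0.209927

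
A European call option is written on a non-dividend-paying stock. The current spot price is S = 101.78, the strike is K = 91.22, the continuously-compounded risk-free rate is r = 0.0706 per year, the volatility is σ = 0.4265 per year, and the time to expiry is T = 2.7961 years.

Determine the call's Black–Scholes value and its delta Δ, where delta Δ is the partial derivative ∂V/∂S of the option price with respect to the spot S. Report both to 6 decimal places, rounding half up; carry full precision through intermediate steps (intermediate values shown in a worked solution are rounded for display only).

price = 40.189359
Δ = 0.784353

σ√T = 0.4265·√2.7961 = 0.713174
d₁ = (ln(S/K) + (r+σ²/2)T) / (σ√T) = (ln(101.78/91.22) + (0.0706+0.4265²/2)·2.7961) / 0.713174 = (0.109539 + 0.451713) / 0.713174 = 0.786979
d₂ = d₁ − σ√T = 0.786979 − 0.713174 = 0.073805
e^{−rT} = e^{−0.0706·2.7961} = 0.820858
N(d₁) = 0.784353,  N(d₂) = 0.529417
Call price V = S·N(d₁) − K·e^{−rT}·N(d₂) = 79.831429 − 39.642070 = 40.189359
Δ = N(d₁) = 0.784353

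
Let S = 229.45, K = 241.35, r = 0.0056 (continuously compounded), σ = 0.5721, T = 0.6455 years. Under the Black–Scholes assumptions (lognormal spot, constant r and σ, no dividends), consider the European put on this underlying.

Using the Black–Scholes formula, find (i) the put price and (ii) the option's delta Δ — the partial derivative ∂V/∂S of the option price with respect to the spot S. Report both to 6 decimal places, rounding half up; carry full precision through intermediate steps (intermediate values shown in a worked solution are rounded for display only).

price = 48.442566
Δ = -0.449201

σ√T = 0.5721·√0.6455 = 0.459642
d₁ = (ln(S/K) + (r+σ²/2)T) / (σ√T) = (ln(229.45/241.35) + (0.0056+0.5721²/2)·0.6455) / 0.459642 = (-0.050563 + 0.109250) / 0.459642 = 0.127680
d₂ = d₁ − σ√T = 0.127680 − 0.459642 = -0.331962
e^{−rT} = e^{−0.0056·0.6455} = 0.996392
N(−d₁) = 0.449201,  N(−d₂) = 0.630041
Put price V = K·e^{−rT}·N(−d₂) − S·N(−d₁) = 151.511721 − 103.069155 = 48.442566
Δ = −N(−d₁) = -0.449201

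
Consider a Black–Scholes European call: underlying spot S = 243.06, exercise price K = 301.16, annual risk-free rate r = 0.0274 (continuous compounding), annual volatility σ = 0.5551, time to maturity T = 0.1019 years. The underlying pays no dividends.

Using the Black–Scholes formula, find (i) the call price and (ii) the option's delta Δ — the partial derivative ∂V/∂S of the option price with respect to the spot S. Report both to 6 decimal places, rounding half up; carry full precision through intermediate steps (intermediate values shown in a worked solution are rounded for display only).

price = 2.712979
Δ = 0.134533

σ√T = 0.5551·√0.1019 = 0.177198
d₁ = (ln(S/K) + (r+σ²/2)T) / (σ√T) = (ln(243.06/301.16) + (0.0274+0.5551²/2)·0.1019) / 0.177198 = (-0.214333 + 0.018492) / 0.177198 = -1.105216
d₂ = d₁ − σ√T = -1.105216 − 0.177198 = -1.282413
e^{−rT} = e^{−0.0274·0.1019} = 0.997212
N(d₁) = 0.134533,  N(d₂) = 0.099849
Call price V = S·N(d₁) − K·e^{−rT}·N(d₂) = 32.699613 − 29.986634 = 2.712979
Δ = N(d₁) = 0.134533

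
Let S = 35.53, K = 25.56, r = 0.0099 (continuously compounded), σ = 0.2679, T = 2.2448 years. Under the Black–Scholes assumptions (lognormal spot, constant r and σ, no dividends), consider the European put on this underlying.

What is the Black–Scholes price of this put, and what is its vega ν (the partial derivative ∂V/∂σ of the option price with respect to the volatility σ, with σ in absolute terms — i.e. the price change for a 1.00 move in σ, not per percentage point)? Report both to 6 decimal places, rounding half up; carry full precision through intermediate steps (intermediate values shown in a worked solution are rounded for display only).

σ√T = 0.2679·√2.2448 = 0.401385
d₁ = (ln(S/K) + (r+σ²/2)T) / (σ√T) = (ln(35.53/25.56) + (0.0099+0.2679²/2)·2.2448) / 0.401385 = (0.329349 + 0.102779) / 0.401385 = 1.076590
d₂ = d₁ − σ√T = 1.076590 − 0.401385 = 0.675204
e^{−rT} = e^{−0.0099·2.2448} = 0.978022
N(−d₁) = 0.140832,  N(−d₂) = 0.249773
Put price V = K·e^{−rT}·N(−d₂) − S·N(−d₁) = 6.243882 − 5.003753 = 1.240129
φ(d₁) = (1/√(2π))·e^{−d₁²/2} = 0.223474
ν = S·φ(d₁)·√T = 11.896262

price = 1.240129
ν = 11.896262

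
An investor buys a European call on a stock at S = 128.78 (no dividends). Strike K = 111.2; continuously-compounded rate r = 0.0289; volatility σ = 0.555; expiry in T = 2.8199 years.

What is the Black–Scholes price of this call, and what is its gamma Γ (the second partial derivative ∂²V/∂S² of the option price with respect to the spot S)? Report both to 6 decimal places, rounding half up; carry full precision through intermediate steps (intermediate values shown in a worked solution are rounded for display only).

σ√T = 0.555·√2.8199 = 0.931987
d₁ = (ln(S/K) + (r+σ²/2)T) / (σ√T) = (ln(128.78/111.2) + (0.0289+0.555²/2)·2.8199) / 0.931987 = (0.146775 + 0.515795) / 0.931987 = 0.710922
d₂ = d₁ − σ√T = 0.710922 − 0.931987 = -0.221065
e^{−rT} = e^{−0.0289·2.8199} = 0.921737
N(d₁) = 0.761434,  N(d₂) = 0.412521
Call price V = S·N(d₁) − K·e^{−rT}·N(d₂) = 98.057436 − 42.282234 = 55.775203
φ(d₁) = (1/√(2π))·e^{−d₁²/2} = 0.309857
Γ = φ(d₁) / (S·σ·√T) = 0.002582

price = 55.775203
Γ = 0.002582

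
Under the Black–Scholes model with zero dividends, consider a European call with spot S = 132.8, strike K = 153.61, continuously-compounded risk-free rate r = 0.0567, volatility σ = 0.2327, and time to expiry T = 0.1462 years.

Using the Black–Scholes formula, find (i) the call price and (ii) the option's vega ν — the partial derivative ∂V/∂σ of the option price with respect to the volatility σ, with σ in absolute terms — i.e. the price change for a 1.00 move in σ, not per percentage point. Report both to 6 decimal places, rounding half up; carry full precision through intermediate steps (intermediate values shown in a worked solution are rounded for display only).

σ√T = 0.2327·√0.1462 = 0.088975
d₁ = (ln(S/K) + (r+σ²/2)T) / (σ√T) = (ln(132.8/153.61) + (0.0567+0.2327²/2)·0.1462) / 0.088975 = (-0.145573 + 0.012248) / 0.088975 = -1.498446
d₂ = d₁ − σ√T = -1.498446 − 0.088975 = -1.587421
e^{−rT} = e^{−0.0567·0.1462} = 0.991745
N(d₁) = 0.067009,  N(d₂) = 0.056209
Call price V = S·N(d₁) − K·e^{−rT}·N(d₂) = 8.898763 − 8.562935 = 0.335829
φ(d₁) = (1/√(2π))·e^{−d₁²/2} = 0.129820
ν = S·φ(d₁)·√T = 6.591930

price = 0.335829
ν = 6.591930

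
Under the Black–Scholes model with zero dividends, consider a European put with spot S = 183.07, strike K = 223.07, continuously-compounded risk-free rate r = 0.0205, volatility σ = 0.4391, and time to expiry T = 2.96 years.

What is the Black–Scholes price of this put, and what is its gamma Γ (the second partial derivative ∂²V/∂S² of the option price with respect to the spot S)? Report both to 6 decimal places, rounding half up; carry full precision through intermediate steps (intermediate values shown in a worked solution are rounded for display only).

σ√T = 0.4391·√2.96 = 0.755456
d₁ = (ln(S/K) + (r+σ²/2)T) / (σ√T) = (ln(183.07/223.07) + (0.0205+0.4391²/2)·2.96) / 0.755456 = (-0.197617 + 0.346037) / 0.755456 = 0.196464
d₂ = d₁ − σ√T = 0.196464 − 0.755456 = -0.558992
e^{−rT} = e^{−0.0205·2.96} = 0.941124
N(−d₁) = 0.422123,  N(−d₂) = 0.711916
Put price V = K·e^{−rT}·N(−d₂) − S·N(−d₁) = 149.457326 − 77.278144 = 72.179182
φ(d₁) = (1/√(2π))·e^{−d₁²/2} = 0.391317
Γ = φ(d₁) / (S·σ·√T) = 0.002829

price = 72.179182
Γ = 0.002829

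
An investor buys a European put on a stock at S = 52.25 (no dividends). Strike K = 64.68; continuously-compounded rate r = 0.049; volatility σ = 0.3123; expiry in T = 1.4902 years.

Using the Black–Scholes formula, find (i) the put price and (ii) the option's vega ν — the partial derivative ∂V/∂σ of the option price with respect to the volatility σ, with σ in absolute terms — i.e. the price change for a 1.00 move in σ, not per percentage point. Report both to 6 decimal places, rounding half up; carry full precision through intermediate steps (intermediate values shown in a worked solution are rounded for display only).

σ√T = 0.3123·√1.4902 = 0.381236
d₁ = (ln(S/K) + (r+σ²/2)T) / (σ√T) = (ln(52.25/64.68) + (0.049+0.3123²/2)·1.4902) / 0.381236 = (-0.213412 + 0.145690) / 0.381236 = -0.177637
d₂ = d₁ − σ√T = -0.177637 − 0.381236 = -0.558874
e^{−rT} = e^{−0.049·1.4902} = 0.929582
N(−d₁) = 0.570496,  N(−d₂) = 0.711876
Put price V = K·e^{−rT}·N(−d₂) − S·N(−d₁) = 42.801823 − 29.808420 = 12.993403
φ(d₁) = (1/√(2π))·e^{−d₁²/2} = 0.392697
ν = S·φ(d₁)·√T = 25.047625

price = 12.993403
ν = 25.047625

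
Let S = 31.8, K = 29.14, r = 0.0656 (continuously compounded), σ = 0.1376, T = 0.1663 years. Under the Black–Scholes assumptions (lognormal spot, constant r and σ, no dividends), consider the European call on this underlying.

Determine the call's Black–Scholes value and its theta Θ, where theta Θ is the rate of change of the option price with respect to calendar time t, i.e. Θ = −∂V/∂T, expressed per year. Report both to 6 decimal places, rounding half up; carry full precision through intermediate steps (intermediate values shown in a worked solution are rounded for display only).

σ√T = 0.1376·√0.1663 = 0.056113
d₁ = (ln(S/K) + (r+σ²/2)T) / (σ√T) = (ln(31.8/29.14) + (0.0656+0.1376²/2)·0.1663) / 0.056113 = (0.087354 + 0.012484) / 0.056113 = 1.779229
d₂ = d₁ − σ√T = 1.779229 − 0.056113 = 1.723116
e^{−rT} = e^{−0.0656·0.1663} = 0.989150
N(d₁) = 0.962399,  N(d₂) = 0.957566
Call price V = S·N(d₁) − K·e^{−rT}·N(d₂) = 30.604284 − 27.600726 = 3.003558
φ(d₁) = (1/√(2π))·e^{−d₁²/2} = 0.081940
Θ = −S·φ(d₁)·σ/(2√T) − r·K·e^{−rT}·N(d₂) = −0.439609 − 1.810608 = -2.250216

price = 3.003558
Θ = -2.250216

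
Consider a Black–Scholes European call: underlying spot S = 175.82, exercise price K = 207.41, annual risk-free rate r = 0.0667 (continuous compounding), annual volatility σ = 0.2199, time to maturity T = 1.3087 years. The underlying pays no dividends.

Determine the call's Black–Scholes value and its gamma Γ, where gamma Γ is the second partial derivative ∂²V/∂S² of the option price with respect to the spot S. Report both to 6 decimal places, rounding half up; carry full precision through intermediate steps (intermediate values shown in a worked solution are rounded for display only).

price = 12.052508
Γ = 0.008868

σ√T = 0.2199·√1.3087 = 0.251562
d₁ = (ln(S/K) + (r+σ²/2)T) / (σ√T) = (ln(175.82/207.41) + (0.0667+0.2199²/2)·1.3087) / 0.251562 = (-0.165237 + 0.118932) / 0.251562 = -0.184069
d₂ = d₁ − σ√T = -0.184069 − 0.251562 = -0.435631
e^{−rT} = e^{−0.0667·1.3087} = 0.916411
N(d₁) = 0.426980,  N(d₂) = 0.331552
Call price V = S·N(d₁) − K·e^{−rT}·N(d₂) = 75.071584 − 63.019076 = 12.052508
φ(d₁) = (1/√(2π))·e^{−d₁²/2} = 0.392241
Γ = φ(d₁) / (S·σ·√T) = 0.008868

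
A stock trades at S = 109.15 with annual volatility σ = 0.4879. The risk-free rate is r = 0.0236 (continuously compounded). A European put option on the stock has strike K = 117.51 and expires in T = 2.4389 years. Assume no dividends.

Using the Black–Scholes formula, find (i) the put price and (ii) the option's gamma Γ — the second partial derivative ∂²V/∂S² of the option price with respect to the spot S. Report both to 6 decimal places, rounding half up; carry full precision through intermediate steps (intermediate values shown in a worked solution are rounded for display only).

σ√T = 0.4879·√2.4389 = 0.761952
d₁ = (ln(S/K) + (r+σ²/2)T) / (σ√T) = (ln(109.15/117.51) + (0.0236+0.4879²/2)·2.4389) / 0.761952 = (-0.073800 + 0.347844) / 0.761952 = 0.359659
d₂ = d₁ − σ√T = 0.359659 − 0.761952 = -0.402293
e^{−rT} = e^{−0.0236·2.4389} = 0.944067
N(−d₁) = 0.359551,  N(−d₂) = 0.656266
Put price V = K·e^{−rT}·N(−d₂) − S·N(−d₁) = 72.804367 − 39.244981 = 33.559386
φ(d₁) = (1/√(2π))·e^{−d₁²/2} = 0.373956
Γ = φ(d₁) / (S·σ·√T) = 0.004496

price = 33.559386
Γ = 0.004496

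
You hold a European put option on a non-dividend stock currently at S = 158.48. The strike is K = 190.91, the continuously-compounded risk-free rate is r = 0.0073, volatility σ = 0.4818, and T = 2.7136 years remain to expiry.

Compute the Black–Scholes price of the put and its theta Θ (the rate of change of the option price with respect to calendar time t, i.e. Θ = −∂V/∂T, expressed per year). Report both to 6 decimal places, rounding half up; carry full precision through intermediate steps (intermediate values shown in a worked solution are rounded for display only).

price = 68.764266
Θ = -8.090730

σ√T = 0.4818·√2.7136 = 0.793670
d₁ = (ln(S/K) + (r+σ²/2)T) / (σ√T) = (ln(158.48/190.91) + (0.0073+0.4818²/2)·2.7136) / 0.793670 = (-0.186174 + 0.334765) / 0.793670 = 0.187221
d₂ = d₁ − σ√T = 0.187221 − 0.793670 = -0.606449
e^{−rT} = e^{−0.0073·2.7136} = 0.980386
N(−d₁) = 0.425744,  N(−d₂) = 0.727892
Put price V = K·e^{−rT}·N(−d₂) − S·N(−d₁) = 136.236153 − 67.471887 = 68.764266
φ(d₁) = (1/√(2π))·e^{−d₁²/2} = 0.392011
Θ = −S·φ(d₁)·σ/(2√T) + r·K·e^{−rT}·N(−d₂) = −9.085254 + 0.994524 = -8.090730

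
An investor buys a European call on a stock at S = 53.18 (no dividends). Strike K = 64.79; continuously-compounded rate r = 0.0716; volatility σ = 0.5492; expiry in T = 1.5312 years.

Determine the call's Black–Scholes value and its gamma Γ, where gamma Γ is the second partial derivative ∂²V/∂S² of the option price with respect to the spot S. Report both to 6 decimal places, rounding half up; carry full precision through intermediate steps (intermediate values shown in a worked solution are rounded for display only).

price = 12.472063
Γ = 0.010797

σ√T = 0.5492·√1.5312 = 0.679589
d₁ = (ln(S/K) + (r+σ²/2)T) / (σ√T) = (ln(53.18/64.79) + (0.0716+0.5492²/2)·1.5312) / 0.679589 = (-0.197469 + 0.340555) / 0.679589 = 0.210547
d₂ = d₁ − σ√T = 0.210547 − 0.679589 = -0.469042
e^{−rT} = e^{−0.0716·1.5312} = 0.896162
N(d₁) = 0.583380,  N(d₂) = 0.319520
Call price V = S·N(d₁) − K·e^{−rT}·N(d₂) = 31.024138 − 18.552074 = 12.472063
φ(d₁) = (1/√(2π))·e^{−d₁²/2} = 0.390197
Γ = φ(d₁) / (S·σ·√T) = 0.010797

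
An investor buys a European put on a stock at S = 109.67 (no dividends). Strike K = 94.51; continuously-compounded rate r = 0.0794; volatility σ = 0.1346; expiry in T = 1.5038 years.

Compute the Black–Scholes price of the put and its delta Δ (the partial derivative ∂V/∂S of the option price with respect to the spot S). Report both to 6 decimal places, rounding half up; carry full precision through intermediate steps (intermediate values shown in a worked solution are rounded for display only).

price = 0.346159
Δ = -0.043890

σ√T = 0.1346·√1.5038 = 0.165059
d₁ = (ln(S/K) + (r+σ²/2)T) / (σ√T) = (ln(109.67/94.51) + (0.0794+0.1346²/2)·1.5038) / 0.165059 = (0.148770 + 0.133024) / 0.165059 = 1.707230
d₂ = d₁ − σ√T = 1.707230 − 0.165059 = 1.542170
e^{−rT} = e^{−0.0794·1.5038} = 0.887451
N(−d₁) = 0.043890,  N(−d₂) = 0.061516
Put price V = K·e^{−rT}·N(−d₂) − S·N(−d₁) = 5.159540 − 4.813381 = 0.346159
Δ = −N(−d₁) = -0.043890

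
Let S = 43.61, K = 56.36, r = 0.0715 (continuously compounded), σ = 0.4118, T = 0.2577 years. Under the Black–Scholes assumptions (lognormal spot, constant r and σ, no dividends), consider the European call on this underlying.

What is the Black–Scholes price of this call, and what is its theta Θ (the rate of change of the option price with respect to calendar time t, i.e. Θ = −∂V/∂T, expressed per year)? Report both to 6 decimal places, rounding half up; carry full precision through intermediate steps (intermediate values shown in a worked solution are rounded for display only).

σ√T = 0.4118·√0.2577 = 0.209047
d₁ = (ln(S/K) + (r+σ²/2)T) / (σ√T) = (ln(43.61/56.36) + (0.0715+0.4118²/2)·0.2577) / 0.209047 = (-0.256473 + 0.040276) / 0.209047 = -1.034206
d₂ = d₁ − σ√T = -1.034206 − 0.209047 = -1.243252
e^{−rT} = e^{−0.0715·0.2577} = 0.981743
N(d₁) = 0.150520,  N(d₂) = 0.106887
Call price V = S·N(d₁) − K·e^{−rT}·N(d₂) = 6.564179 − 5.914193 = 0.649986
φ(d₁) = (1/√(2π))·e^{−d₁²/2} = 0.233697
Θ = −S·φ(d₁)·σ/(2√T) − r·K·e^{−rT}·N(d₂) = −4.133698 − 0.422865 = -4.556562

price = 0.649986
Θ = -4.556562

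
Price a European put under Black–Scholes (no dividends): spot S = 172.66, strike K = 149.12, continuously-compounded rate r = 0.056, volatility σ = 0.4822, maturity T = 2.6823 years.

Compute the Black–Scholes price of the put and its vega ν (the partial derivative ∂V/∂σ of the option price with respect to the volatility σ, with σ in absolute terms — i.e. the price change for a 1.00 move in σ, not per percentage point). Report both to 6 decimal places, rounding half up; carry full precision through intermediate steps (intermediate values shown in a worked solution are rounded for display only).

σ√T = 0.4822·√2.6823 = 0.789734
d₁ = (ln(S/K) + (r+σ²/2)T) / (σ√T) = (ln(172.66/149.12) + (0.056+0.4822²/2)·2.6823) / 0.789734 = (0.146573 + 0.462049) / 0.789734 = 0.770667
d₂ = d₁ − σ√T = 0.770667 − 0.789734 = -0.019067
e^{−rT} = e^{−0.056·2.6823} = 0.860528
N(−d₁) = 0.220452,  N(−d₂) = 0.507606
Put price V = K·e^{−rT}·N(−d₂) − S·N(−d₁) = 65.137047 − 38.063287 = 27.073760
φ(d₁) = (1/√(2π))·e^{−d₁²/2} = 0.296442
ν = S·φ(d₁)·√T = 83.827369

price = 27.073760
ν = 83.827369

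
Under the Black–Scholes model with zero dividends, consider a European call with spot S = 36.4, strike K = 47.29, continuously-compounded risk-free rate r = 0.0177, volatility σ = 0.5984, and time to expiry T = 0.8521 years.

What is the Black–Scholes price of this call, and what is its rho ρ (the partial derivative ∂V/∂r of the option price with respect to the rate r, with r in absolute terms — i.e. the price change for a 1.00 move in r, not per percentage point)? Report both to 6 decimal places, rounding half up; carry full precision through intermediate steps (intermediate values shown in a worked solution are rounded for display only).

σ√T = 0.5984·√0.8521 = 0.552379
d₁ = (ln(S/K) + (r+σ²/2)T) / (σ√T) = (ln(36.4/47.29) + (0.0177+0.5984²/2)·0.8521) / 0.552379 = (-0.261730 + 0.167643) / 0.552379 = -0.170330
d₂ = d₁ − σ√T = -0.170330 − 0.552379 = -0.722709
e^{−rT} = e^{−0.0177·0.8521} = 0.985031
N(d₁) = 0.432375,  N(d₂) = 0.234929
Call price V = S·N(d₁) − K·e^{−rT}·N(d₂) = 15.738456 − 10.943506 = 4.794950
ρ = K·T·e^{−rT}·N(d₂) = 9.324962

price = 4.794950
ρ = 9.324962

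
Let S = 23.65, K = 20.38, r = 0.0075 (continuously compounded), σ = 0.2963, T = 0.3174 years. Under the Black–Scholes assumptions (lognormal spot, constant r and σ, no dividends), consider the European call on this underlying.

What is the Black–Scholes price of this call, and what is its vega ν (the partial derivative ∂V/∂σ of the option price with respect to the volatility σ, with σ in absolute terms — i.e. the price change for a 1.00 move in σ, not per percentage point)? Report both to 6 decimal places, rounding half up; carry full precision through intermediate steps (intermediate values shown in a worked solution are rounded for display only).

σ√T = 0.2963·√0.3174 = 0.166930
d₁ = (ln(S/K) + (r+σ²/2)T) / (σ√T) = (ln(23.65/20.38) + (0.0075+0.2963²/2)·0.3174) / 0.166930 = (0.148809 + 0.016313) / 0.166930 = 0.989170
d₂ = d₁ − σ√T = 0.989170 − 0.166930 = 0.822240
e^{−rT} = e^{−0.0075·0.3174} = 0.997622
N(d₁) = 0.838710,  N(d₂) = 0.794530
Call price V = S·N(d₁) − K·e^{−rT}·N(d₂) = 19.835493 − 16.154017 = 3.681476
φ(d₁) = (1/√(2π))·e^{−d₁²/2} = 0.244591
ν = S·φ(d₁)·√T = 3.258932

price = 3.681476
ν = 3.258932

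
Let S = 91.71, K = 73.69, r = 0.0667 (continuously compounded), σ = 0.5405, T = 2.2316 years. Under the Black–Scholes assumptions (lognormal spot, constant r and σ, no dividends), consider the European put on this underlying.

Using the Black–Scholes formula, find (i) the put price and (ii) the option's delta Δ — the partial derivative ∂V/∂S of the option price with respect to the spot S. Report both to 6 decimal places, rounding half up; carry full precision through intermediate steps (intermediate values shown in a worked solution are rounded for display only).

price = 12.544428
Δ = -0.195170

σ√T = 0.5405·√2.2316 = 0.807428
d₁ = (ln(S/K) + (r+σ²/2)T) / (σ√T) = (ln(91.71/73.69) + (0.0667+0.5405²/2)·2.2316) / 0.807428 = (0.218764 + 0.474818) / 0.807428 = 0.859002
d₂ = d₁ − σ√T = 0.859002 − 0.807428 = 0.051574
e^{−rT} = e^{−0.0667·2.2316} = 0.861700
N(−d₁) = 0.195170,  N(−d₂) = 0.479434
Put price V = K·e^{−rT}·N(−d₂) − S·N(−d₁) = 30.443450 − 17.899021 = 12.544428
Δ = −N(−d₁) = -0.195170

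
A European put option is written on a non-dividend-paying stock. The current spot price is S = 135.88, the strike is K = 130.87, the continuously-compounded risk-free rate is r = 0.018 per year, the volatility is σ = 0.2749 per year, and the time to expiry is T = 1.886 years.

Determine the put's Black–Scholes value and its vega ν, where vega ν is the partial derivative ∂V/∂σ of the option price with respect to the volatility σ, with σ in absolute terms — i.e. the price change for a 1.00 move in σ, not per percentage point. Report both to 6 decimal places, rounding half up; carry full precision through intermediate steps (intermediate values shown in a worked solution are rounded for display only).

price = 15.299964
ν = 69.307061

σ√T = 0.2749·√1.886 = 0.377525
d₁ = (ln(S/K) + (r+σ²/2)T) / (σ√T) = (ln(135.88/130.87) + (0.018+0.2749²/2)·1.886) / 0.377525 = (0.037568 + 0.105211) / 0.377525 = 0.378195
d₂ = d₁ − σ√T = 0.378195 − 0.377525 = 0.000671
e^{−rT} = e^{−0.018·1.886} = 0.966622
N(−d₁) = 0.352643,  N(−d₂) = 0.499732
Put price V = K·e^{−rT}·N(−d₂) − S·N(−d₁) = 63.217053 − 47.917090 = 15.299964
φ(d₁) = (1/√(2π))·e^{−d₁²/2} = 0.371408
ν = S·φ(d₁)·√T = 69.307061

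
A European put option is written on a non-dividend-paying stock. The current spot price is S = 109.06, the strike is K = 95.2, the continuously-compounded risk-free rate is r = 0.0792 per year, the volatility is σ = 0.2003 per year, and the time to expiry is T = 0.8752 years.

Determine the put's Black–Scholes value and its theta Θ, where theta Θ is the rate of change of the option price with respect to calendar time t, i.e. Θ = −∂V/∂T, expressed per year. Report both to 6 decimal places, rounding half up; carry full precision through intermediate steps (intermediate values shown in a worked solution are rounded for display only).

price = 1.273816
Θ = -1.183815

σ√T = 0.2003·√0.8752 = 0.187385
d₁ = (ln(S/K) + (r+σ²/2)T) / (σ√T) = (ln(109.06/95.2) + (0.0792+0.2003²/2)·0.8752) / 0.187385 = (0.135918 + 0.086872) / 0.187385 = 1.188947
d₂ = d₁ − σ√T = 1.188947 − 0.187385 = 1.001562
e^{−rT} = e^{−0.0792·0.8752} = 0.933032
N(−d₁) = 0.117230,  N(−d₂) = 0.158278
Put price V = K·e^{−rT}·N(−d₂) − S·N(−d₁) = 14.058958 − 12.785142 = 1.273816
φ(d₁) = (1/√(2π))·e^{−d₁²/2} = 0.196767
Θ = −S·φ(d₁)·σ/(2√T) + r·K·e^{−rT}·N(−d₂) = −2.297285 + 1.113469 = -1.183815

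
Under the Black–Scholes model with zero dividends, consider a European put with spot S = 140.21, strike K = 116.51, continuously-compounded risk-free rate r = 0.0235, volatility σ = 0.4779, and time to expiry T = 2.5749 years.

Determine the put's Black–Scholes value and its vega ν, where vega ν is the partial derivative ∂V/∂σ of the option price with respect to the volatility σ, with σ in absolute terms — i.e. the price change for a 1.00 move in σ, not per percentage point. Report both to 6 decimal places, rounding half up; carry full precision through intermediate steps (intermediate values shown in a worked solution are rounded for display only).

σ√T = 0.4779·√2.5749 = 0.766862
d₁ = (ln(S/K) + (r+σ²/2)T) / (σ√T) = (ln(140.21/116.51) + (0.0235+0.4779²/2)·2.5749) / 0.766862 = (0.185164 + 0.354549) / 0.766862 = 0.703794
d₂ = d₁ − σ√T = 0.703794 − 0.766862 = -0.063068
e^{−rT} = e^{−0.0235·2.5749} = 0.941284
N(−d₁) = 0.240780,  N(−d₂) = 0.525144
Put price V = K·e^{−rT}·N(−d₂) − S·N(−d₁) = 57.592003 − 33.759831 = 23.832171
φ(d₁) = (1/√(2π))·e^{−d₁²/2} = 0.311423
ν = S·φ(d₁)·√T = 70.066514

price = 23.832171
ν = 70.066514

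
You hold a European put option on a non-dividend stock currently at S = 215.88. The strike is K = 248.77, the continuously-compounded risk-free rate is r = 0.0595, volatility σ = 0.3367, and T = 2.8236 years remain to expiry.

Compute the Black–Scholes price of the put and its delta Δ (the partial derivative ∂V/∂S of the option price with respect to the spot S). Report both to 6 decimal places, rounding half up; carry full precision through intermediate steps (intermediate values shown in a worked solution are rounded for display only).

price = 44.721289
Δ = -0.371005

σ√T = 0.3367·√2.8236 = 0.565776
d₁ = (ln(S/K) + (r+σ²/2)T) / (σ√T) = (ln(215.88/248.77) + (0.0595+0.3367²/2)·2.8236) / 0.565776 = (-0.141806 + 0.328056) / 0.565776 = 0.329193
d₂ = d₁ − σ√T = 0.329193 − 0.565776 = -0.236583
e^{−rT} = e^{−0.0595·2.8236} = 0.845350
N(−d₁) = 0.371005,  N(−d₂) = 0.593510
Put price V = K·e^{−rT}·N(−d₂) − S·N(−d₁) = 124.813840 − 80.092551 = 44.721289
Δ = −N(−d₁) = -0.371005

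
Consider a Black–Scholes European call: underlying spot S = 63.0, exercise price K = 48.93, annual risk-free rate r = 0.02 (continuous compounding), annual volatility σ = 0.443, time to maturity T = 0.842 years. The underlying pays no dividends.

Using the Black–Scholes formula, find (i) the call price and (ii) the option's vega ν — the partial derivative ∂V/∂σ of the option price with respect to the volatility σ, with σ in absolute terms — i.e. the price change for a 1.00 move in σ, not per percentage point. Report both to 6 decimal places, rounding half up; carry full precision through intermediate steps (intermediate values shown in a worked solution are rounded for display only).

σ√T = 0.443·√0.842 = 0.406499
d₁ = (ln(S/K) + (r+σ²/2)T) / (σ√T) = (ln(63.0/48.93) + (0.02+0.443²/2)·0.842) / 0.406499 = (0.252744 + 0.099461) / 0.406499 = 0.866434
d₂ = d₁ − σ√T = 0.866434 − 0.406499 = 0.459935
e^{−rT} = e^{−0.02·0.842} = 0.983301
N(d₁) = 0.806874,  N(d₂) = 0.677219
Call price V = S·N(d₁) − K·e^{−rT}·N(d₂) = 50.833058 − 32.582959 = 18.250099
φ(d₁) = (1/√(2π))·e^{−d₁²/2} = 0.274092
ν = S·φ(d₁)·√T = 15.845008

price = 18.250099
ν = 15.845008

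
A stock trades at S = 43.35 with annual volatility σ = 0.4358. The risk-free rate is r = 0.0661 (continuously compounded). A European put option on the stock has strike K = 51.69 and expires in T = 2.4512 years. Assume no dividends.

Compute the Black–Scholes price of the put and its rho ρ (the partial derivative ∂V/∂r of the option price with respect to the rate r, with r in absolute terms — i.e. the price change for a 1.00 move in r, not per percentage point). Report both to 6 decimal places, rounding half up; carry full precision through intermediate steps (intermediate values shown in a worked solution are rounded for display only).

σ√T = 0.4358·√2.4512 = 0.682302
d₁ = (ln(S/K) + (r+σ²/2)T) / (σ√T) = (ln(43.35/51.69) + (0.0661+0.4358²/2)·2.4512) / 0.682302 = (-0.175958 + 0.394792) / 0.682302 = 0.320730
d₂ = d₁ − σ√T = 0.320730 − 0.682302 = -0.361572
e^{−rT} = e^{−0.0661·2.4512} = 0.850421
N(−d₁) = 0.374208,  N(−d₂) = 0.641164
Put price V = K·e^{−rT}·N(−d₂) − S·N(−d₁) = 28.184441 − 16.221897 = 11.962545
ρ = −K·T·e^{−rT}·N(−d₂) = -69.085703

price = 11.962545
ρ = -69.085703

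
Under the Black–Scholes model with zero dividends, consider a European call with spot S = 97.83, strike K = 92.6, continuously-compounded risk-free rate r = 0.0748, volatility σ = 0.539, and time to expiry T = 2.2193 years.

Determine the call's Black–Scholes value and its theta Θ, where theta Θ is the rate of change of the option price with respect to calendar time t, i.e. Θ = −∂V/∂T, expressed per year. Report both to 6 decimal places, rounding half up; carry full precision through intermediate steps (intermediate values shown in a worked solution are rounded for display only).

price = 38.163622
Θ = -8.254442

σ√T = 0.539·√2.2193 = 0.802965
d₁ = (ln(S/K) + (r+σ²/2)T) / (σ√T) = (ln(97.83/92.6) + (0.0748+0.539²/2)·2.2193) / 0.802965 = (0.054942 + 0.488380) / 0.802965 = 0.676645
d₂ = d₁ − σ√T = 0.676645 − 0.802965 = -0.126320
e^{−rT} = e^{−0.0748·2.2193} = 0.847043
N(d₁) = 0.750684,  N(d₂) = 0.449739
Call price V = S·N(d₁) − K·e^{−rT}·N(d₂) = 73.439452 − 35.275830 = 38.163622
φ(d₁) = (1/√(2π))·e^{−d₁²/2} = 0.317314
Θ = −S·φ(d₁)·σ/(2√T) − r·K·e^{−rT}·N(d₂) = −5.615810 − 2.638632 = -8.254442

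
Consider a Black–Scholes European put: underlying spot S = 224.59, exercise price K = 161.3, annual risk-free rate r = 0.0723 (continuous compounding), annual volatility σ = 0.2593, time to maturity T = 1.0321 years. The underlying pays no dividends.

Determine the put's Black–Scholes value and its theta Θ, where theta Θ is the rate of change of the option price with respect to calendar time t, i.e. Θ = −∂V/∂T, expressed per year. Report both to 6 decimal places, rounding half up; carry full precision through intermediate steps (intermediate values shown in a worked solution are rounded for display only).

price = 1.283841
Θ = -1.967130

σ√T = 0.2593·√1.0321 = 0.263429
d₁ = (ln(S/K) + (r+σ²/2)T) / (σ√T) = (ln(224.59/161.3) + (0.0723+0.2593²/2)·1.0321) / 0.263429 = (0.331011 + 0.109318) / 0.263429 = 1.671528
d₂ = d₁ − σ√T = 1.671528 − 0.263429 = 1.408099
e^{−rT} = e^{−0.0723·1.0321} = 0.928095
N(−d₁) = 0.047309,  N(−d₂) = 0.079551
Put price V = K·e^{−rT}·N(−d₂) − S·N(−d₁) = 11.908907 − 10.625066 = 1.283841
φ(d₁) = (1/√(2π))·e^{−d₁²/2} = 0.098673
Θ = −S·φ(d₁)·σ/(2√T) + r·K·e^{−rT}·N(−d₂) = −2.828144 + 0.861014 = -1.967130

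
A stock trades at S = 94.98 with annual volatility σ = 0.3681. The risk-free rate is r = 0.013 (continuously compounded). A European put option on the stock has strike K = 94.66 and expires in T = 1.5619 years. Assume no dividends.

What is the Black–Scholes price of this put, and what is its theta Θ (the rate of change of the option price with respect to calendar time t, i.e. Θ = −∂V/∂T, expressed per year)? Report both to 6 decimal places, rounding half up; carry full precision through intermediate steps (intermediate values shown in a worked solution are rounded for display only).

σ√T = 0.3681·√1.5619 = 0.460037
d₁ = (ln(S/K) + (r+σ²/2)T) / (σ√T) = (ln(94.98/94.66) + (0.013+0.3681²/2)·1.5619) / 0.460037 = (0.003375 + 0.126122) / 0.460037 = 0.281491
d₂ = d₁ − σ√T = 0.281491 − 0.460037 = -0.178545
e^{−rT} = e^{−0.013·1.5619} = 0.979900
N(−d₁) = 0.389167,  N(−d₂) = 0.570853
Put price V = K·e^{−rT}·N(−d₂) − S·N(−d₁) = 52.950767 − 36.963058 = 15.987710
φ(d₁) = (1/√(2π))·e^{−d₁²/2} = 0.383446
Θ = −S·φ(d₁)·σ/(2√T) + r·K·e^{−rT}·N(−d₂) = −5.363463 + 0.688360 = -4.675103

price = 15.987710
Θ = -4.675103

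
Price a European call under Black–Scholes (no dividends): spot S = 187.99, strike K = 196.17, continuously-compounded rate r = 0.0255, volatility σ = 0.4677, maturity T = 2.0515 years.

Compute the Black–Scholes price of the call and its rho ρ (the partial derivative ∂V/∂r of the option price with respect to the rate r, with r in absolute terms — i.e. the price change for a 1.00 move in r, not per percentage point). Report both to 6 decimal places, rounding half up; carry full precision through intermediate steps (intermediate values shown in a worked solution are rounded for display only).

price = 49.991714
ρ = 142.964198

σ√T = 0.4677·√2.0515 = 0.669889
d₁ = (ln(S/K) + (r+σ²/2)T) / (σ√T) = (ln(187.99/196.17) + (0.0255+0.4677²/2)·2.0515) / 0.669889 = (-0.042593 + 0.276689) / 0.669889 = 0.349455
d₂ = d₁ − σ√T = 0.349455 − 0.669889 = -0.320434
e^{−rT} = e^{−0.0255·2.0515} = 0.949032
N(d₁) = 0.636626,  N(d₂) = 0.374320
Call price V = S·N(d₁) − K·e^{−rT}·N(d₂) = 119.679357 − 69.687642 = 49.991714
ρ = K·T·e^{−rT}·N(d₂) = 142.964198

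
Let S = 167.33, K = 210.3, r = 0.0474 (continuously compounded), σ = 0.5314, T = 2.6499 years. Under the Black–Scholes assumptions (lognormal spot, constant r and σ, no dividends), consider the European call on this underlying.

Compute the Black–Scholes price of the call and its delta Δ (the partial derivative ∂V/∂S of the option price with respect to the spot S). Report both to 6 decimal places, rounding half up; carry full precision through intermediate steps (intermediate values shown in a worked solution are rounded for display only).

price = 50.349448
Δ = 0.623048

σ√T = 0.5314·√2.6499 = 0.865040
d₁ = (ln(S/K) + (r+σ²/2)T) / (σ√T) = (ln(167.33/210.3) + (0.0474+0.5314²/2)·2.6499) / 0.865040 = (-0.228567 + 0.499753) / 0.865040 = 0.313495
d₂ = d₁ − σ√T = 0.313495 − 0.865040 = -0.551546
e^{−rT} = e^{−0.0474·2.6499} = 0.881963
N(d₁) = 0.623048,  N(d₂) = 0.290630
Call price V = S·N(d₁) − K·e^{−rT}·N(d₂) = 104.254540 − 53.905092 = 50.349448
Δ = N(d₁) = 0.623048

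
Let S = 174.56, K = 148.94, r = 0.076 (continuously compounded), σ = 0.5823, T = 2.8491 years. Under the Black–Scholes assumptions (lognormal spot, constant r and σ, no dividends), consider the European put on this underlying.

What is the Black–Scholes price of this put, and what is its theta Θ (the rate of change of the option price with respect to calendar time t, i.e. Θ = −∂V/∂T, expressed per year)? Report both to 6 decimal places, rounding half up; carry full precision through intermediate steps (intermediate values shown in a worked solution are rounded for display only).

σ√T = 0.5823·√2.8491 = 0.982880
d₁ = (ln(S/K) + (r+σ²/2)T) / (σ√T) = (ln(174.56/148.94) + (0.076+0.5823²/2)·2.8491) / 0.982880 = (0.158725 + 0.699558) / 0.982880 = 0.873233
d₂ = d₁ − σ√T = 0.873233 − 0.982880 = -0.109647
e^{−rT} = e^{−0.076·2.8491} = 0.805307
N(−d₁) = 0.191268,  N(−d₂) = 0.543655
Put price V = K·e^{−rT}·N(−d₂) − S·N(−d₁) = 65.207365 − 33.387754 = 31.819611
φ(d₁) = (1/√(2π))·e^{−d₁²/2} = 0.272476
Θ = −S·φ(d₁)·σ/(2√T) + r·K·e^{−rT}·N(−d₂) = −8.204181 + 4.955760 = -3.248421

price = 31.819611
Θ = -3.248421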